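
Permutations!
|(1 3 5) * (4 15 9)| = |(1 3 5)(4 15 9)| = 3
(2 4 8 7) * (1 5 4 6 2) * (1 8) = (1 5 4)(2 6)(7 8) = [0, 5, 6, 3, 1, 4, 2, 8, 7]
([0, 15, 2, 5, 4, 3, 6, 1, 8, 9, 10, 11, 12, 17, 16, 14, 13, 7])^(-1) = (1 7 17 13 16 14 15)(3 5)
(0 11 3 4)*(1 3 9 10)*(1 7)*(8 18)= (0 11 9 10 7 1 3 4)(8 18)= [11, 3, 2, 4, 0, 5, 6, 1, 18, 10, 7, 9, 12, 13, 14, 15, 16, 17, 8]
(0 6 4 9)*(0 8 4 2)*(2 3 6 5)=(0 5 2)(3 6)(4 9 8)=[5, 1, 0, 6, 9, 2, 3, 7, 4, 8]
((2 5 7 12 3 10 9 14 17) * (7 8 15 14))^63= ((2 5 8 15 14 17)(3 10 9 7 12))^63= (2 15)(3 7 10 12 9)(5 14)(8 17)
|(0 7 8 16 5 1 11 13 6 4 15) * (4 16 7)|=|(0 4 15)(1 11 13 6 16 5)(7 8)|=6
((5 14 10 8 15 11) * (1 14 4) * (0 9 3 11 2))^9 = (0 8 1 11)(2 10 4 3)(5 9 15 14)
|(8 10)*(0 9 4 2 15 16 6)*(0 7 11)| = |(0 9 4 2 15 16 6 7 11)(8 10)| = 18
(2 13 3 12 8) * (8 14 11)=[0, 1, 13, 12, 4, 5, 6, 7, 2, 9, 10, 8, 14, 3, 11]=(2 13 3 12 14 11 8)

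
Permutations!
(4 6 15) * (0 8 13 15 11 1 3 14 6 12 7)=[8, 3, 2, 14, 12, 5, 11, 0, 13, 9, 10, 1, 7, 15, 6, 4]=(0 8 13 15 4 12 7)(1 3 14 6 11)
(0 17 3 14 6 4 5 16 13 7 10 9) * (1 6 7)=[17, 6, 2, 14, 5, 16, 4, 10, 8, 0, 9, 11, 12, 1, 7, 15, 13, 3]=(0 17 3 14 7 10 9)(1 6 4 5 16 13)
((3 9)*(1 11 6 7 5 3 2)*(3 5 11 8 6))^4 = ((1 8 6 7 11 3 9 2))^4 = (1 11)(2 7)(3 8)(6 9)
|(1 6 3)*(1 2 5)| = |(1 6 3 2 5)| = 5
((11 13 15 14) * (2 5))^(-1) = (2 5)(11 14 15 13)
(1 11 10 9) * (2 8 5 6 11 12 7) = [0, 12, 8, 3, 4, 6, 11, 2, 5, 1, 9, 10, 7] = (1 12 7 2 8 5 6 11 10 9)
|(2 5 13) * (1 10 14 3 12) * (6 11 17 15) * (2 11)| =35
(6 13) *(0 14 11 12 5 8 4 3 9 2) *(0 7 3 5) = [14, 1, 7, 9, 5, 8, 13, 3, 4, 2, 10, 12, 0, 6, 11] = (0 14 11 12)(2 7 3 9)(4 5 8)(6 13)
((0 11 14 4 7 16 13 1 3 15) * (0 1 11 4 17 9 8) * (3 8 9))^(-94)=(0 7 13 14 3 1)(4 16 11 17 15 8)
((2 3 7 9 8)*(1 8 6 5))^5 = (1 9 2 5 7 8 6 3)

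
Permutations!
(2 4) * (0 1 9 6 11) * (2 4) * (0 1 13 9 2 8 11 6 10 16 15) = (0 13 9 10 16 15)(1 2 8 11) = [13, 2, 8, 3, 4, 5, 6, 7, 11, 10, 16, 1, 12, 9, 14, 0, 15]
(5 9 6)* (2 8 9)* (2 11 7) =(2 8 9 6 5 11 7) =[0, 1, 8, 3, 4, 11, 5, 2, 9, 6, 10, 7]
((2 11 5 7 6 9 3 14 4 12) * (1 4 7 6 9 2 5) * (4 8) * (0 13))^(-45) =((0 13)(1 8 4 12 5 6 2 11)(3 14 7 9))^(-45) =(0 13)(1 12 2 8 5 11 4 6)(3 9 7 14)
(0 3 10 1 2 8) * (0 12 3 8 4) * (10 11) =(0 8 12 3 11 10 1 2 4) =[8, 2, 4, 11, 0, 5, 6, 7, 12, 9, 1, 10, 3]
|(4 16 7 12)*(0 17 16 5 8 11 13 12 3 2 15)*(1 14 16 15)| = 6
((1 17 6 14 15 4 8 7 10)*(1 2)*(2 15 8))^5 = (1 7)(2 8)(4 14)(6 15)(10 17)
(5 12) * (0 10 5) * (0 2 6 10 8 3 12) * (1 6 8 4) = [4, 6, 8, 12, 1, 0, 10, 7, 3, 9, 5, 11, 2] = (0 4 1 6 10 5)(2 8 3 12)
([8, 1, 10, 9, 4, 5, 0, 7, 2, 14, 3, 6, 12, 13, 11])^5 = (0 9 8 14 2 11 10 6 3)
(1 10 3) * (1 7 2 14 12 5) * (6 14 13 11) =[0, 10, 13, 7, 4, 1, 14, 2, 8, 9, 3, 6, 5, 11, 12] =(1 10 3 7 2 13 11 6 14 12 5)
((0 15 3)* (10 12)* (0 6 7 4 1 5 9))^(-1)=(0 9 5 1 4 7 6 3 15)(10 12)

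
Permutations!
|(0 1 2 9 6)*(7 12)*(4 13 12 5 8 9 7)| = 24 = |(0 1 2 7 5 8 9 6)(4 13 12)|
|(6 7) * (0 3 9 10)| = 4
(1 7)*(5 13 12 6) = (1 7)(5 13 12 6) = [0, 7, 2, 3, 4, 13, 5, 1, 8, 9, 10, 11, 6, 12]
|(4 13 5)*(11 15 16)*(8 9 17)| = |(4 13 5)(8 9 17)(11 15 16)| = 3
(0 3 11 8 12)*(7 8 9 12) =(0 3 11 9 12)(7 8) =[3, 1, 2, 11, 4, 5, 6, 8, 7, 12, 10, 9, 0]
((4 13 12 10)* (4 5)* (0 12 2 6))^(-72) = (13)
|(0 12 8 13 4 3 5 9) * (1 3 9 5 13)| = |(0 12 8 1 3 13 4 9)| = 8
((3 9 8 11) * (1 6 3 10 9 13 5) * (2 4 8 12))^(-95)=((1 6 3 13 5)(2 4 8 11 10 9 12))^(-95)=(13)(2 11 12 8 9 4 10)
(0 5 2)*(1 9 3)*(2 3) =(0 5 3 1 9 2) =[5, 9, 0, 1, 4, 3, 6, 7, 8, 2]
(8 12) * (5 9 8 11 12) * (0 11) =[11, 1, 2, 3, 4, 9, 6, 7, 5, 8, 10, 12, 0] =(0 11 12)(5 9 8)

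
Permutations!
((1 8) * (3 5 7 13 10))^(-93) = ((1 8)(3 5 7 13 10))^(-93) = (1 8)(3 7 10 5 13)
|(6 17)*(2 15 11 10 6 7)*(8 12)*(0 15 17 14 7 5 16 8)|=13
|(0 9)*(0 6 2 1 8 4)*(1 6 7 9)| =4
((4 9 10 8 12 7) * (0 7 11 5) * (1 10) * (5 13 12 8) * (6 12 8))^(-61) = (0 4 1 5 7 9 10)(6 8 13 11 12)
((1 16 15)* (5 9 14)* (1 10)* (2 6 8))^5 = (1 16 15 10)(2 8 6)(5 14 9)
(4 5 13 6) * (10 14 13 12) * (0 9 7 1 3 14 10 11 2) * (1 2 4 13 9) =(0 1 3 14 9 7 2)(4 5 12 11)(6 13) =[1, 3, 0, 14, 5, 12, 13, 2, 8, 7, 10, 4, 11, 6, 9]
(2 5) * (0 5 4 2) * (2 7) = (0 5)(2 4 7) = [5, 1, 4, 3, 7, 0, 6, 2]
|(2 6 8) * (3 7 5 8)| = 6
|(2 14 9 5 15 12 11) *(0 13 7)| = |(0 13 7)(2 14 9 5 15 12 11)| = 21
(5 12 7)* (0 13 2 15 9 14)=(0 13 2 15 9 14)(5 12 7)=[13, 1, 15, 3, 4, 12, 6, 5, 8, 14, 10, 11, 7, 2, 0, 9]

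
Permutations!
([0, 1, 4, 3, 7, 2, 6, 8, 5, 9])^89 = [0, 1, 5, 3, 2, 8, 6, 4, 7, 9]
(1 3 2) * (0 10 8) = (0 10 8)(1 3 2) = [10, 3, 1, 2, 4, 5, 6, 7, 0, 9, 8]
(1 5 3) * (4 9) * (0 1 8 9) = [1, 5, 2, 8, 0, 3, 6, 7, 9, 4] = (0 1 5 3 8 9 4)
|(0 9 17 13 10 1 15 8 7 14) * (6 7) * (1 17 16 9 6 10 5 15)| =|(0 6 7 14)(5 15 8 10 17 13)(9 16)| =12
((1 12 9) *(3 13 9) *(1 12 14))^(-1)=((1 14)(3 13 9 12))^(-1)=(1 14)(3 12 9 13)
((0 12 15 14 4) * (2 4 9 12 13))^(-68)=((0 13 2 4)(9 12 15 14))^(-68)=(15)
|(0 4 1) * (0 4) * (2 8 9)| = |(1 4)(2 8 9)| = 6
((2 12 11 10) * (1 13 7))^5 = (1 7 13)(2 12 11 10)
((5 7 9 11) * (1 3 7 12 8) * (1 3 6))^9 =(1 6)(3 9 5 8 7 11 12)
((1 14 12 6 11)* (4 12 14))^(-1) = (14)(1 11 6 12 4)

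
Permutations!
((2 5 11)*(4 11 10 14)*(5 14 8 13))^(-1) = (2 11 4 14)(5 13 8 10)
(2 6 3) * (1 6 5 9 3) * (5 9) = [0, 6, 9, 2, 4, 5, 1, 7, 8, 3] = (1 6)(2 9 3)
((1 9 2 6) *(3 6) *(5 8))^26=(1 9 2 3 6)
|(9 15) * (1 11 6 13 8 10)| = |(1 11 6 13 8 10)(9 15)| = 6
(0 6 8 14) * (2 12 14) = (0 6 8 2 12 14) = [6, 1, 12, 3, 4, 5, 8, 7, 2, 9, 10, 11, 14, 13, 0]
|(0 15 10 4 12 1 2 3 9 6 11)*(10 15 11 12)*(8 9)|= 14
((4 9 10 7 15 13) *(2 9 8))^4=((2 9 10 7 15 13 4 8))^4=(2 15)(4 10)(7 8)(9 13)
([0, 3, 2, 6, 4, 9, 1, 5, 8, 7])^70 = (1 3 6)(5 9 7)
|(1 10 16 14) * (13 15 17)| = 12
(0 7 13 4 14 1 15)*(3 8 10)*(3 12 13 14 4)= (0 7 14 1 15)(3 8 10 12 13)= [7, 15, 2, 8, 4, 5, 6, 14, 10, 9, 12, 11, 13, 3, 1, 0]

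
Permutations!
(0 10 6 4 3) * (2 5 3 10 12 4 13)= (0 12 4 10 6 13 2 5 3)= [12, 1, 5, 0, 10, 3, 13, 7, 8, 9, 6, 11, 4, 2]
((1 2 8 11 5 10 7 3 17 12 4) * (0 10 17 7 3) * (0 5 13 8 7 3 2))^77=(0 17 10 12 2 4 7 1 5)(8 13 11)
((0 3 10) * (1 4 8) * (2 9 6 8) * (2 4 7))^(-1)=((0 3 10)(1 7 2 9 6 8))^(-1)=(0 10 3)(1 8 6 9 2 7)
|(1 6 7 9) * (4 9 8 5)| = 7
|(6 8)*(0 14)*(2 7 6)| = |(0 14)(2 7 6 8)| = 4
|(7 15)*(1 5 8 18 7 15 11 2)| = 7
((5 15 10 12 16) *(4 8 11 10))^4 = ((4 8 11 10 12 16 5 15))^4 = (4 12)(5 11)(8 16)(10 15)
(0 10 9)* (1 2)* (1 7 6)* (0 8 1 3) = (0 10 9 8 1 2 7 6 3) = [10, 2, 7, 0, 4, 5, 3, 6, 1, 8, 9]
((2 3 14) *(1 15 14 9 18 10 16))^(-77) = (1 3 16 2 10 14 18 15 9)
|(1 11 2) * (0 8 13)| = 3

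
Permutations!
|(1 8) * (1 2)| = 3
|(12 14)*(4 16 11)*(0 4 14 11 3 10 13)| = |(0 4 16 3 10 13)(11 14 12)| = 6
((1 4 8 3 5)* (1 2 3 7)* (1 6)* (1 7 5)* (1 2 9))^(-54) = (1 4 8 5 9)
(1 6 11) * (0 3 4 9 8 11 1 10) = (0 3 4 9 8 11 10)(1 6) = [3, 6, 2, 4, 9, 5, 1, 7, 11, 8, 0, 10]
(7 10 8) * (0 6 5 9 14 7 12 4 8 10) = [6, 1, 2, 3, 8, 9, 5, 0, 12, 14, 10, 11, 4, 13, 7] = (0 6 5 9 14 7)(4 8 12)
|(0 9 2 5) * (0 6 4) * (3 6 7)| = 8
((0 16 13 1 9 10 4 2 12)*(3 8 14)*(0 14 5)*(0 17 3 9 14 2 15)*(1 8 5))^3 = ((0 16 13 8 1 14 9 10 4 15)(2 12)(3 5 17))^3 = (17)(0 8 9 15 13 14 4 16 1 10)(2 12)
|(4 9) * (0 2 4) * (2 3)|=|(0 3 2 4 9)|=5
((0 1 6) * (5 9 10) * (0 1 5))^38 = (0 9)(5 10)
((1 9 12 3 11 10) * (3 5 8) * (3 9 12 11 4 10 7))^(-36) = (1 9 4 5 7)(3 12 11 10 8)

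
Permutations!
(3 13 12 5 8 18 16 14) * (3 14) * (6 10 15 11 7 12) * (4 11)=(3 13 6 10 15 4 11 7 12 5 8 18 16)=[0, 1, 2, 13, 11, 8, 10, 12, 18, 9, 15, 7, 5, 6, 14, 4, 3, 17, 16]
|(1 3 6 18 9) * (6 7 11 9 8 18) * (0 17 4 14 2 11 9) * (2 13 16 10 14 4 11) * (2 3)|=60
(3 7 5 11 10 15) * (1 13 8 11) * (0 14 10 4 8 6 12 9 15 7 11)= (0 14 10 7 5 1 13 6 12 9 15 3 11 4 8)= [14, 13, 2, 11, 8, 1, 12, 5, 0, 15, 7, 4, 9, 6, 10, 3]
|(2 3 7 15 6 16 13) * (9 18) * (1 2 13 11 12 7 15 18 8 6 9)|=|(1 2 3 15 9 8 6 16 11 12 7 18)|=12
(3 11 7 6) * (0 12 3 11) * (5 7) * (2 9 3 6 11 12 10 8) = (0 10 8 2 9 3)(5 7 11)(6 12) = [10, 1, 9, 0, 4, 7, 12, 11, 2, 3, 8, 5, 6]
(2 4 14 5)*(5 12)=(2 4 14 12 5)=[0, 1, 4, 3, 14, 2, 6, 7, 8, 9, 10, 11, 5, 13, 12]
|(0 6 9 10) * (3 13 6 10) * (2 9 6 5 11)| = |(0 10)(2 9 3 13 5 11)| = 6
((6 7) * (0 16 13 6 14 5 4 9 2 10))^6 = (0 5 16 4 13 9 6 2 7 10 14)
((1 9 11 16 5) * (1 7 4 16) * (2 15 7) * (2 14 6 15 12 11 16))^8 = ((1 9 16 5 14 6 15 7 4 2 12 11))^8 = (1 4 14)(2 6 9)(5 11 7)(12 15 16)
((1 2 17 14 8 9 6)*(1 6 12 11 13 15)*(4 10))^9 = ((1 2 17 14 8 9 12 11 13 15)(4 10))^9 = (1 15 13 11 12 9 8 14 17 2)(4 10)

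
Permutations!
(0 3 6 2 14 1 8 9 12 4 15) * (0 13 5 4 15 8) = (0 3 6 2 14 1)(4 8 9 12 15 13 5) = [3, 0, 14, 6, 8, 4, 2, 7, 9, 12, 10, 11, 15, 5, 1, 13]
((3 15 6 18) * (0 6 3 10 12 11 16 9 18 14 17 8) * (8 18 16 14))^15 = (3 15)(9 16)(10 14)(11 18)(12 17)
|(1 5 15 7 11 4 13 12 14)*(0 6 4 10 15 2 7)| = |(0 6 4 13 12 14 1 5 2 7 11 10 15)| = 13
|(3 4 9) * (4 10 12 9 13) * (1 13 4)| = |(1 13)(3 10 12 9)| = 4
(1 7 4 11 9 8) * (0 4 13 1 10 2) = [4, 7, 0, 3, 11, 5, 6, 13, 10, 8, 2, 9, 12, 1] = (0 4 11 9 8 10 2)(1 7 13)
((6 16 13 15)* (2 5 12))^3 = (6 15 13 16)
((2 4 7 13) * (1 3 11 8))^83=((1 3 11 8)(2 4 7 13))^83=(1 8 11 3)(2 13 7 4)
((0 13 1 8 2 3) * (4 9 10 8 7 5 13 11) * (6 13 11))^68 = ((0 6 13 1 7 5 11 4 9 10 8 2 3))^68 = (0 1 11 10 3 13 5 9 2 6 7 4 8)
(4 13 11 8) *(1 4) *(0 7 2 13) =(0 7 2 13 11 8 1 4) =[7, 4, 13, 3, 0, 5, 6, 2, 1, 9, 10, 8, 12, 11]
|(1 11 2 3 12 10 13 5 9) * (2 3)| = 8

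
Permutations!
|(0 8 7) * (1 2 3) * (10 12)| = 6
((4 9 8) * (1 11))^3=((1 11)(4 9 8))^3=(1 11)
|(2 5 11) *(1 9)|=6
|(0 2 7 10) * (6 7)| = 5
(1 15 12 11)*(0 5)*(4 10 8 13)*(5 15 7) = [15, 7, 2, 3, 10, 0, 6, 5, 13, 9, 8, 1, 11, 4, 14, 12] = (0 15 12 11 1 7 5)(4 10 8 13)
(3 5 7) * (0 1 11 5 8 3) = [1, 11, 2, 8, 4, 7, 6, 0, 3, 9, 10, 5] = (0 1 11 5 7)(3 8)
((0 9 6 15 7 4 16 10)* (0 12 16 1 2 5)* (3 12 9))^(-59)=(0 6 5 9 2 10 1 16 4 12 7 3 15)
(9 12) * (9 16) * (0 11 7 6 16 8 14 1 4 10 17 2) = (0 11 7 6 16 9 12 8 14 1 4 10 17 2) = [11, 4, 0, 3, 10, 5, 16, 6, 14, 12, 17, 7, 8, 13, 1, 15, 9, 2]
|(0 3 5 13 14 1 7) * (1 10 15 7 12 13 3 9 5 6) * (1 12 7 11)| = 13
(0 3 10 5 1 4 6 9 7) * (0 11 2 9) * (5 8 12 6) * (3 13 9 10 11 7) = (0 13 9 3 11 2 10 8 12 6)(1 4 5) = [13, 4, 10, 11, 5, 1, 0, 7, 12, 3, 8, 2, 6, 9]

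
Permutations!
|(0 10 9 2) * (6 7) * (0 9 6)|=|(0 10 6 7)(2 9)|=4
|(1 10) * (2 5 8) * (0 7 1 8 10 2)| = 7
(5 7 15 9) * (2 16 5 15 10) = (2 16 5 7 10)(9 15) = [0, 1, 16, 3, 4, 7, 6, 10, 8, 15, 2, 11, 12, 13, 14, 9, 5]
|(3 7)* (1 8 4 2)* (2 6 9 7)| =|(1 8 4 6 9 7 3 2)| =8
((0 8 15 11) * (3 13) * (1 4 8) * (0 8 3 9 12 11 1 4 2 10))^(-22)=((0 4 3 13 9 12 11 8 15 1 2 10))^(-22)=(0 3 9 11 15 2)(1 10 4 13 12 8)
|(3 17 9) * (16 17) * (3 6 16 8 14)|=12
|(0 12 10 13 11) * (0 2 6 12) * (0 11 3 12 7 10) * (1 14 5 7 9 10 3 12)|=|(0 11 2 6 9 10 13 12)(1 14 5 7 3)|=40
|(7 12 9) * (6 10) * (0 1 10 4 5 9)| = |(0 1 10 6 4 5 9 7 12)| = 9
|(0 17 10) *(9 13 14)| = 3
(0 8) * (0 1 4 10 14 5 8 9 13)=(0 9 13)(1 4 10 14 5 8)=[9, 4, 2, 3, 10, 8, 6, 7, 1, 13, 14, 11, 12, 0, 5]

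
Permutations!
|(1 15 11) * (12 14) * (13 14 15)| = |(1 13 14 12 15 11)| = 6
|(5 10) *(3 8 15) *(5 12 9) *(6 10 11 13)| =|(3 8 15)(5 11 13 6 10 12 9)| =21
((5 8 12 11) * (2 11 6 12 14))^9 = ((2 11 5 8 14)(6 12))^9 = (2 14 8 5 11)(6 12)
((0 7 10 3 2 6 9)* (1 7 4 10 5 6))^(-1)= (0 9 6 5 7 1 2 3 10 4)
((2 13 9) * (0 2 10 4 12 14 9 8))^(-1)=(0 8 13 2)(4 10 9 14 12)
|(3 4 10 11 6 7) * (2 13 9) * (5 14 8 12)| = |(2 13 9)(3 4 10 11 6 7)(5 14 8 12)| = 12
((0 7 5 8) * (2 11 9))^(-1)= ((0 7 5 8)(2 11 9))^(-1)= (0 8 5 7)(2 9 11)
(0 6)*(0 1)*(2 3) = (0 6 1)(2 3) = [6, 0, 3, 2, 4, 5, 1]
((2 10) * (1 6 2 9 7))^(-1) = (1 7 9 10 2 6)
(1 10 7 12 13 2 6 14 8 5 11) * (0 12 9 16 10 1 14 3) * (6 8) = [12, 1, 8, 0, 4, 11, 3, 9, 5, 16, 7, 14, 13, 2, 6, 15, 10] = (0 12 13 2 8 5 11 14 6 3)(7 9 16 10)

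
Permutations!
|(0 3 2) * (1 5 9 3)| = |(0 1 5 9 3 2)| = 6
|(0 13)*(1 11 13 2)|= |(0 2 1 11 13)|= 5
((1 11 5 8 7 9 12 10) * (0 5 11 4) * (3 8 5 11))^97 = (0 10 7 11 1 9 3 4 12 8)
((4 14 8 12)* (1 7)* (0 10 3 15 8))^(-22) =((0 10 3 15 8 12 4 14)(1 7))^(-22) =(0 3 8 4)(10 15 12 14)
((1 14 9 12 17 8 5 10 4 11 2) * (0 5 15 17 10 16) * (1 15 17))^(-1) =((0 5 16)(1 14 9 12 10 4 11 2 15)(8 17))^(-1) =(0 16 5)(1 15 2 11 4 10 12 9 14)(8 17)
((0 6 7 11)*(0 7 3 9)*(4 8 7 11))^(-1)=((11)(0 6 3 9)(4 8 7))^(-1)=(11)(0 9 3 6)(4 7 8)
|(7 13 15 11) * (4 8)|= |(4 8)(7 13 15 11)|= 4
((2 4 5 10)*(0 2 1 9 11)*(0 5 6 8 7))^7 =(0 2 4 6 8 7)(1 11 10 9 5)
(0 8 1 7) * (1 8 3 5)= (8)(0 3 5 1 7)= [3, 7, 2, 5, 4, 1, 6, 0, 8]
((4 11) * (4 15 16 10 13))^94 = (4 10 15)(11 13 16)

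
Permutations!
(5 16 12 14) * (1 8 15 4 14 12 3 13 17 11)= (1 8 15 4 14 5 16 3 13 17 11)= [0, 8, 2, 13, 14, 16, 6, 7, 15, 9, 10, 1, 12, 17, 5, 4, 3, 11]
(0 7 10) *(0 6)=[7, 1, 2, 3, 4, 5, 0, 10, 8, 9, 6]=(0 7 10 6)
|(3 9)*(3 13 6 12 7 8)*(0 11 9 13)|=6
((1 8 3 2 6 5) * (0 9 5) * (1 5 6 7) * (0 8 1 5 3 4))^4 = (0 4 8 6 9) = ((0 9 6 8 4)(2 7 5 3))^4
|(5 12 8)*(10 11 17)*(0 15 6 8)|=|(0 15 6 8 5 12)(10 11 17)|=6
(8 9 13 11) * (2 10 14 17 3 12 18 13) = (2 10 14 17 3 12 18 13 11 8 9) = [0, 1, 10, 12, 4, 5, 6, 7, 9, 2, 14, 8, 18, 11, 17, 15, 16, 3, 13]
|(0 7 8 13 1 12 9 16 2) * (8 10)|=|(0 7 10 8 13 1 12 9 16 2)|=10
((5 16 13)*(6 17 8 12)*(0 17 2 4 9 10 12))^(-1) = ((0 17 8)(2 4 9 10 12 6)(5 16 13))^(-1) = (0 8 17)(2 6 12 10 9 4)(5 13 16)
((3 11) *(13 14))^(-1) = (3 11)(13 14)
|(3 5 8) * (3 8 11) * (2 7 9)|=|(2 7 9)(3 5 11)|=3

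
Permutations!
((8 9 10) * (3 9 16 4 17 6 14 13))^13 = ((3 9 10 8 16 4 17 6 14 13))^13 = (3 8 17 13 10 4 14 9 16 6)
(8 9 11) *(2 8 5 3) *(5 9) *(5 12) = (2 8 12 5 3)(9 11) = [0, 1, 8, 2, 4, 3, 6, 7, 12, 11, 10, 9, 5]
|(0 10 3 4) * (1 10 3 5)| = |(0 3 4)(1 10 5)| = 3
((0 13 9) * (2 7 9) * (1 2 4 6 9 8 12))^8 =((0 13 4 6 9)(1 2 7 8 12))^8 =(0 6 13 9 4)(1 8 2 12 7)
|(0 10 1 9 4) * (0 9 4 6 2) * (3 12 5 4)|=10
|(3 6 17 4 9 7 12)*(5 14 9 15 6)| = 12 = |(3 5 14 9 7 12)(4 15 6 17)|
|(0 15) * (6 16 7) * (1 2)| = 6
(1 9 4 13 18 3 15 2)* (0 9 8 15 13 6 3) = [9, 8, 1, 13, 6, 5, 3, 7, 15, 4, 10, 11, 12, 18, 14, 2, 16, 17, 0] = (0 9 4 6 3 13 18)(1 8 15 2)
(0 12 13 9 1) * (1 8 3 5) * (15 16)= (0 12 13 9 8 3 5 1)(15 16)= [12, 0, 2, 5, 4, 1, 6, 7, 3, 8, 10, 11, 13, 9, 14, 16, 15]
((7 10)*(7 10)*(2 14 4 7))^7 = (2 7 4 14)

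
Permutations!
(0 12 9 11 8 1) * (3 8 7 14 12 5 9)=(0 5 9 11 7 14 12 3 8 1)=[5, 0, 2, 8, 4, 9, 6, 14, 1, 11, 10, 7, 3, 13, 12]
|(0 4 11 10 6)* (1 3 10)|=|(0 4 11 1 3 10 6)|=7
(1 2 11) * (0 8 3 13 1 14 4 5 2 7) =[8, 7, 11, 13, 5, 2, 6, 0, 3, 9, 10, 14, 12, 1, 4] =(0 8 3 13 1 7)(2 11 14 4 5)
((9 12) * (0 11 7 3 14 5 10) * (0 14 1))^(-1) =(0 1 3 7 11)(5 14 10)(9 12)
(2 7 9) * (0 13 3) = [13, 1, 7, 0, 4, 5, 6, 9, 8, 2, 10, 11, 12, 3] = (0 13 3)(2 7 9)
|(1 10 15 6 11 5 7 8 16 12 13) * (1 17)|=|(1 10 15 6 11 5 7 8 16 12 13 17)|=12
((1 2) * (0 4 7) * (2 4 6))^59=((0 6 2 1 4 7))^59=(0 7 4 1 2 6)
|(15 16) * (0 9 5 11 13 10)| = |(0 9 5 11 13 10)(15 16)| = 6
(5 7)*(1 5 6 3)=(1 5 7 6 3)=[0, 5, 2, 1, 4, 7, 3, 6]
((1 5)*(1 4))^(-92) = ((1 5 4))^(-92) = (1 5 4)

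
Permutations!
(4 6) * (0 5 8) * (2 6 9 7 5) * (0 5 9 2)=(2 6 4)(5 8)(7 9)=[0, 1, 6, 3, 2, 8, 4, 9, 5, 7]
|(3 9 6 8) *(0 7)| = 4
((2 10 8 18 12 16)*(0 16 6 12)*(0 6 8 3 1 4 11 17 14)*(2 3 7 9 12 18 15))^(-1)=(0 14 17 11 4 1 3 16)(2 15 8 12 9 7 10)(6 18)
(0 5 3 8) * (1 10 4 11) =(0 5 3 8)(1 10 4 11) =[5, 10, 2, 8, 11, 3, 6, 7, 0, 9, 4, 1]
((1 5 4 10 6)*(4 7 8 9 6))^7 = ((1 5 7 8 9 6)(4 10))^7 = (1 5 7 8 9 6)(4 10)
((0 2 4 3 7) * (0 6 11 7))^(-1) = (0 3 4 2)(6 7 11)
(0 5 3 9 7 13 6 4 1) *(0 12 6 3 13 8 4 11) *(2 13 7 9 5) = (0 2 13 3 5 7 8 4 1 12 6 11) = [2, 12, 13, 5, 1, 7, 11, 8, 4, 9, 10, 0, 6, 3]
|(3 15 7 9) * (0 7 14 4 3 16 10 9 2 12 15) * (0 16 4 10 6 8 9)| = 42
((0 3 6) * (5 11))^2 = ((0 3 6)(5 11))^2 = (11)(0 6 3)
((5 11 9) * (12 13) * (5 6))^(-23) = (5 11 9 6)(12 13)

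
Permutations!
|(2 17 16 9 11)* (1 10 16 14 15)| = 9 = |(1 10 16 9 11 2 17 14 15)|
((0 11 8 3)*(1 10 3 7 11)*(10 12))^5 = ((0 1 12 10 3)(7 11 8))^5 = (12)(7 8 11)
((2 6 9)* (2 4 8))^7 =((2 6 9 4 8))^7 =(2 9 8 6 4)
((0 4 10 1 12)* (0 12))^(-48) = (12)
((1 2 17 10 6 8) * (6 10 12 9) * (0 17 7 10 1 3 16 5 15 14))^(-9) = ((0 17 12 9 6 8 3 16 5 15 14)(1 2 7 10))^(-9) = (0 12 6 3 5 14 17 9 8 16 15)(1 10 7 2)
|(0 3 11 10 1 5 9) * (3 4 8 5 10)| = |(0 4 8 5 9)(1 10)(3 11)| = 10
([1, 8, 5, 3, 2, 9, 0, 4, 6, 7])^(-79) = [1, 8, 5, 3, 2, 9, 0, 4, 6, 7]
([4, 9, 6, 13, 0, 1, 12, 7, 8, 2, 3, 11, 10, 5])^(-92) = (1 13 10 6 9 5 3 12 2)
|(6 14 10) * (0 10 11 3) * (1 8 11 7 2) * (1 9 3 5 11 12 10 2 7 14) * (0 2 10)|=6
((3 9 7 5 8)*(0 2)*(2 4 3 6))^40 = (0 7 2 9 6 3 8 4 5)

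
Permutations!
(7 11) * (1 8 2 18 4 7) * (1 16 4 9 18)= [0, 8, 1, 3, 7, 5, 6, 11, 2, 18, 10, 16, 12, 13, 14, 15, 4, 17, 9]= (1 8 2)(4 7 11 16)(9 18)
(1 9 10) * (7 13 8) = (1 9 10)(7 13 8) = [0, 9, 2, 3, 4, 5, 6, 13, 7, 10, 1, 11, 12, 8]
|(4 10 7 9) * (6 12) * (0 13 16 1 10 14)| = |(0 13 16 1 10 7 9 4 14)(6 12)| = 18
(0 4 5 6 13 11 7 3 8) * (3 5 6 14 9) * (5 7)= [4, 1, 2, 8, 6, 14, 13, 7, 0, 3, 10, 5, 12, 11, 9]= (0 4 6 13 11 5 14 9 3 8)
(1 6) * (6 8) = [0, 8, 2, 3, 4, 5, 1, 7, 6] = (1 8 6)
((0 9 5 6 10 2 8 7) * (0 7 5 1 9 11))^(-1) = ((0 11)(1 9)(2 8 5 6 10))^(-1) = (0 11)(1 9)(2 10 6 5 8)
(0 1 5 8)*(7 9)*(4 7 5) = (0 1 4 7 9 5 8) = [1, 4, 2, 3, 7, 8, 6, 9, 0, 5]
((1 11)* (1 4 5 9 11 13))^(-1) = (1 13)(4 11 9 5)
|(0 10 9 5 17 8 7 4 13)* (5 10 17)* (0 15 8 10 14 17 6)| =20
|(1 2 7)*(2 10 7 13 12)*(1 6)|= |(1 10 7 6)(2 13 12)|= 12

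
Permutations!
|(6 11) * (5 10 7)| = |(5 10 7)(6 11)| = 6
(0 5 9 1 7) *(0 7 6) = (0 5 9 1 6) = [5, 6, 2, 3, 4, 9, 0, 7, 8, 1]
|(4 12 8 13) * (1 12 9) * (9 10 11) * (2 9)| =9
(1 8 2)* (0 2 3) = (0 2 1 8 3) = [2, 8, 1, 0, 4, 5, 6, 7, 3]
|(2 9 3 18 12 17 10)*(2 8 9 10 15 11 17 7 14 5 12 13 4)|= 24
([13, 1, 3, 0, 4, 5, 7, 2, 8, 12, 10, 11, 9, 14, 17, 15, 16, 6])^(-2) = (0 2 6 14)(3 7 17 13)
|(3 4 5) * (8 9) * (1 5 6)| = |(1 5 3 4 6)(8 9)| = 10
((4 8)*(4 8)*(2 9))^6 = (9)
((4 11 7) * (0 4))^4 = (11)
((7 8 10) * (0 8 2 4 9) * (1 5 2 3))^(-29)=(0 8 10 7 3 1 5 2 4 9)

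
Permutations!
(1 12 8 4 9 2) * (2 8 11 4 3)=(1 12 11 4 9 8 3 2)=[0, 12, 1, 2, 9, 5, 6, 7, 3, 8, 10, 4, 11]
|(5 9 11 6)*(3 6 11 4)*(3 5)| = |(11)(3 6)(4 5 9)| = 6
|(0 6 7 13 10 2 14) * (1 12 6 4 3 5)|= |(0 4 3 5 1 12 6 7 13 10 2 14)|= 12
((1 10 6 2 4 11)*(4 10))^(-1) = ((1 4 11)(2 10 6))^(-1) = (1 11 4)(2 6 10)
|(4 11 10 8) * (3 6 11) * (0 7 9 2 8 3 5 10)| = |(0 7 9 2 8 4 5 10 3 6 11)| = 11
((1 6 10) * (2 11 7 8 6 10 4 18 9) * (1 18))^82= ((1 10 18 9 2 11 7 8 6 4))^82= (1 18 2 7 6)(4 10 9 11 8)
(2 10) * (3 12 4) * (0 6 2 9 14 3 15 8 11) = (0 6 2 10 9 14 3 12 4 15 8 11) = [6, 1, 10, 12, 15, 5, 2, 7, 11, 14, 9, 0, 4, 13, 3, 8]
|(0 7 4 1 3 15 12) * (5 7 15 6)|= 6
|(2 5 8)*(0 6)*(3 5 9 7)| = 6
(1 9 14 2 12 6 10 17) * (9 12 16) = (1 12 6 10 17)(2 16 9 14) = [0, 12, 16, 3, 4, 5, 10, 7, 8, 14, 17, 11, 6, 13, 2, 15, 9, 1]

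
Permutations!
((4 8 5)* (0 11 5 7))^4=((0 11 5 4 8 7))^4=(0 8 5)(4 11 7)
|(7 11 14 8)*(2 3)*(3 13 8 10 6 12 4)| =|(2 13 8 7 11 14 10 6 12 4 3)| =11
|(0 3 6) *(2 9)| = 6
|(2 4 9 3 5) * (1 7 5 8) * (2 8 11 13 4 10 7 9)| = 11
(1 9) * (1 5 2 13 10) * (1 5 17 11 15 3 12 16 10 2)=(1 9 17 11 15 3 12 16 10 5)(2 13)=[0, 9, 13, 12, 4, 1, 6, 7, 8, 17, 5, 15, 16, 2, 14, 3, 10, 11]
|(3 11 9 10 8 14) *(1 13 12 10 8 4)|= |(1 13 12 10 4)(3 11 9 8 14)|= 5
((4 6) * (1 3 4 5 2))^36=(6)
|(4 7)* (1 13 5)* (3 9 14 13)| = 6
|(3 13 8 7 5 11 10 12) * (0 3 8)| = 6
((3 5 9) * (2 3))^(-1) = ((2 3 5 9))^(-1) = (2 9 5 3)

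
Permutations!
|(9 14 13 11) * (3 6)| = |(3 6)(9 14 13 11)| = 4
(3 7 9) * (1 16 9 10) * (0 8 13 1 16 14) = [8, 14, 2, 7, 4, 5, 6, 10, 13, 3, 16, 11, 12, 1, 0, 15, 9] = (0 8 13 1 14)(3 7 10 16 9)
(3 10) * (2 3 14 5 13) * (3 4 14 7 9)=(2 4 14 5 13)(3 10 7 9)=[0, 1, 4, 10, 14, 13, 6, 9, 8, 3, 7, 11, 12, 2, 5]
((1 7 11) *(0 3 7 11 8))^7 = ((0 3 7 8)(1 11))^7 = (0 8 7 3)(1 11)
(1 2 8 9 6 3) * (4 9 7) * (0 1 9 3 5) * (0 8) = (0 1 2)(3 9 6 5 8 7 4) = [1, 2, 0, 9, 3, 8, 5, 4, 7, 6]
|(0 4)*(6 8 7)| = 6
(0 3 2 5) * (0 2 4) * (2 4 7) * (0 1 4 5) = (0 3 7 2)(1 4) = [3, 4, 0, 7, 1, 5, 6, 2]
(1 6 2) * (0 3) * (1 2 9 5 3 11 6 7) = [11, 7, 2, 0, 4, 3, 9, 1, 8, 5, 10, 6] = (0 11 6 9 5 3)(1 7)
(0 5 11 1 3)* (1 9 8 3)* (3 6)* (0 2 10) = (0 5 11 9 8 6 3 2 10) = [5, 1, 10, 2, 4, 11, 3, 7, 6, 8, 0, 9]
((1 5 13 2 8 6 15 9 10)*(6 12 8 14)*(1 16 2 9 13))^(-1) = ((1 5)(2 14 6 15 13 9 10 16)(8 12))^(-1) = (1 5)(2 16 10 9 13 15 6 14)(8 12)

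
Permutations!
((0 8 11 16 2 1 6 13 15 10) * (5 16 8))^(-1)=(0 10 15 13 6 1 2 16 5)(8 11)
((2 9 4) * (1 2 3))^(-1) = (1 3 4 9 2)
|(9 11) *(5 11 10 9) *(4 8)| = 2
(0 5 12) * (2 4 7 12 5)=(0 2 4 7 12)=[2, 1, 4, 3, 7, 5, 6, 12, 8, 9, 10, 11, 0]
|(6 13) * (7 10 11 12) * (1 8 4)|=|(1 8 4)(6 13)(7 10 11 12)|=12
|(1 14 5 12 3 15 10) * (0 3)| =|(0 3 15 10 1 14 5 12)| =8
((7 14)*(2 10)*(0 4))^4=((0 4)(2 10)(7 14))^4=(14)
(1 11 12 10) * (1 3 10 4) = (1 11 12 4)(3 10) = [0, 11, 2, 10, 1, 5, 6, 7, 8, 9, 3, 12, 4]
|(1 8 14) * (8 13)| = 4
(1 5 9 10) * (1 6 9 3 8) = (1 5 3 8)(6 9 10) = [0, 5, 2, 8, 4, 3, 9, 7, 1, 10, 6]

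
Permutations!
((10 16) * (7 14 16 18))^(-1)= (7 18 10 16 14)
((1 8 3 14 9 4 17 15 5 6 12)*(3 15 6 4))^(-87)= (1 8 15 5 4 17 6 12)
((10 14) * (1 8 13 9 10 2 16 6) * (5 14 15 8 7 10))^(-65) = (1 5 10 2 8 6 9 7 14 15 16 13)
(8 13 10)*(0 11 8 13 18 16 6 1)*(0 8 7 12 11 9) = (0 9)(1 8 18 16 6)(7 12 11)(10 13) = [9, 8, 2, 3, 4, 5, 1, 12, 18, 0, 13, 7, 11, 10, 14, 15, 6, 17, 16]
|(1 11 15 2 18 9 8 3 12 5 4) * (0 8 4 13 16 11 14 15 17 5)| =140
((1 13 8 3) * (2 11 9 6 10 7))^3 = ((1 13 8 3)(2 11 9 6 10 7))^3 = (1 3 8 13)(2 6)(7 9)(10 11)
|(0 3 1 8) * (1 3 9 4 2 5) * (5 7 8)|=6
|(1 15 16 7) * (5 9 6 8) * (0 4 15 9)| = |(0 4 15 16 7 1 9 6 8 5)| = 10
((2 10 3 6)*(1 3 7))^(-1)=((1 3 6 2 10 7))^(-1)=(1 7 10 2 6 3)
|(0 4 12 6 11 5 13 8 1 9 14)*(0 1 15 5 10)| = 12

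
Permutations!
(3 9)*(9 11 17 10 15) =(3 11 17 10 15 9) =[0, 1, 2, 11, 4, 5, 6, 7, 8, 3, 15, 17, 12, 13, 14, 9, 16, 10]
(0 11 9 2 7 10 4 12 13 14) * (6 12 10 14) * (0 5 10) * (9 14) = [11, 1, 7, 3, 0, 10, 12, 9, 8, 2, 4, 14, 13, 6, 5] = (0 11 14 5 10 4)(2 7 9)(6 12 13)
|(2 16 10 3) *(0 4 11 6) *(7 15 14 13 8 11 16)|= 13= |(0 4 16 10 3 2 7 15 14 13 8 11 6)|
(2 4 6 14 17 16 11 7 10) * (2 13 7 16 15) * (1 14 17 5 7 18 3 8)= (1 14 5 7 10 13 18 3 8)(2 4 6 17 15)(11 16)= [0, 14, 4, 8, 6, 7, 17, 10, 1, 9, 13, 16, 12, 18, 5, 2, 11, 15, 3]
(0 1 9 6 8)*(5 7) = (0 1 9 6 8)(5 7) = [1, 9, 2, 3, 4, 7, 8, 5, 0, 6]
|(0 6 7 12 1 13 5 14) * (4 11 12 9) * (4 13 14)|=11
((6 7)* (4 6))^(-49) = ((4 6 7))^(-49) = (4 7 6)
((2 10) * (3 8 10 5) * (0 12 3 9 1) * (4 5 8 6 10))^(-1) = ((0 12 3 6 10 2 8 4 5 9 1))^(-1) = (0 1 9 5 4 8 2 10 6 3 12)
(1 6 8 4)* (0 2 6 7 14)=(0 2 6 8 4 1 7 14)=[2, 7, 6, 3, 1, 5, 8, 14, 4, 9, 10, 11, 12, 13, 0]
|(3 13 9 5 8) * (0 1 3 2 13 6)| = 20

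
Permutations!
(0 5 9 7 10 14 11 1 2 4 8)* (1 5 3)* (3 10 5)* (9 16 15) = [10, 2, 4, 1, 8, 16, 6, 5, 0, 7, 14, 3, 12, 13, 11, 9, 15] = (0 10 14 11 3 1 2 4 8)(5 16 15 9 7)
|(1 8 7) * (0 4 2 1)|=|(0 4 2 1 8 7)|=6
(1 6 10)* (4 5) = (1 6 10)(4 5) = [0, 6, 2, 3, 5, 4, 10, 7, 8, 9, 1]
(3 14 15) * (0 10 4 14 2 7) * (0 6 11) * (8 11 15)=[10, 1, 7, 2, 14, 5, 15, 6, 11, 9, 4, 0, 12, 13, 8, 3]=(0 10 4 14 8 11)(2 7 6 15 3)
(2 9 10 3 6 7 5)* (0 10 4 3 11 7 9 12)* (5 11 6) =(0 10 6 9 4 3 5 2 12)(7 11) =[10, 1, 12, 5, 3, 2, 9, 11, 8, 4, 6, 7, 0]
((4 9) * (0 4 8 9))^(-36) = ((0 4)(8 9))^(-36) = (9)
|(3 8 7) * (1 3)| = 4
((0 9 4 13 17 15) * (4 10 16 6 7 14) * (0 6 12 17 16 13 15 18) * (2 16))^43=((0 9 10 13 2 16 12 17 18)(4 15 6 7 14))^43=(0 17 16 13 9 18 12 2 10)(4 7 15 14 6)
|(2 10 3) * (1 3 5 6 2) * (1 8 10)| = 7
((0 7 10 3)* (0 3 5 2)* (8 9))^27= (0 10 2 7 5)(8 9)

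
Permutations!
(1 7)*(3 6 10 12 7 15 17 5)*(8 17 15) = [0, 8, 2, 6, 4, 3, 10, 1, 17, 9, 12, 11, 7, 13, 14, 15, 16, 5] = (1 8 17 5 3 6 10 12 7)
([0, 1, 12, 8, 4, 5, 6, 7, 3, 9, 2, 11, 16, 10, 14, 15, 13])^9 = [0, 1, 10, 8, 4, 5, 6, 7, 3, 9, 13, 11, 2, 16, 14, 15, 12]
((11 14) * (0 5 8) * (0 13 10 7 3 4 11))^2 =(0 8 10 3 11)(4 14 5 13 7)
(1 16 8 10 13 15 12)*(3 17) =(1 16 8 10 13 15 12)(3 17) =[0, 16, 2, 17, 4, 5, 6, 7, 10, 9, 13, 11, 1, 15, 14, 12, 8, 3]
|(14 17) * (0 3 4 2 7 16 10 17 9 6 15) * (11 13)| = 12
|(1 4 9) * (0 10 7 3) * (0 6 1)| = 8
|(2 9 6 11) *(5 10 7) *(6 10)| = |(2 9 10 7 5 6 11)| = 7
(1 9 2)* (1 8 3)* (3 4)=(1 9 2 8 4 3)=[0, 9, 8, 1, 3, 5, 6, 7, 4, 2]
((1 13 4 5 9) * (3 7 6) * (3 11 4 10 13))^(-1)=(1 9 5 4 11 6 7 3)(10 13)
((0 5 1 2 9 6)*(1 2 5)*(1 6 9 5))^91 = (9)(0 6)(2 5)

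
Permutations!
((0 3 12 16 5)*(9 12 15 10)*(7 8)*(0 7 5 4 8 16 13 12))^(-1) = (0 9 10 15 3)(4 16 7 5 8)(12 13)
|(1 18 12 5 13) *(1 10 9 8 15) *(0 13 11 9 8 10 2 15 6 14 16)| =15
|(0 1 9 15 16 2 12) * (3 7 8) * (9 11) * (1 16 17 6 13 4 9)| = 12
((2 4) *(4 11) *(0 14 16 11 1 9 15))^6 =(0 1 11)(2 16 15)(4 14 9)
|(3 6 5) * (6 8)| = 4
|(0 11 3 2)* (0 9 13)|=6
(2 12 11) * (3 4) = (2 12 11)(3 4) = [0, 1, 12, 4, 3, 5, 6, 7, 8, 9, 10, 2, 11]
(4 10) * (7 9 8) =(4 10)(7 9 8) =[0, 1, 2, 3, 10, 5, 6, 9, 7, 8, 4]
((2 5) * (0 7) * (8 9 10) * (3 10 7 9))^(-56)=((0 9 7)(2 5)(3 10 8))^(-56)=(0 9 7)(3 10 8)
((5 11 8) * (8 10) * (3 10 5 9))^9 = ((3 10 8 9)(5 11))^9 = (3 10 8 9)(5 11)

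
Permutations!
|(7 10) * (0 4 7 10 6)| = 4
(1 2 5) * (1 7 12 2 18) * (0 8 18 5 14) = [8, 5, 14, 3, 4, 7, 6, 12, 18, 9, 10, 11, 2, 13, 0, 15, 16, 17, 1] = (0 8 18 1 5 7 12 2 14)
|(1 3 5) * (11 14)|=6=|(1 3 5)(11 14)|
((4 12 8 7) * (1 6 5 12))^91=((1 6 5 12 8 7 4))^91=(12)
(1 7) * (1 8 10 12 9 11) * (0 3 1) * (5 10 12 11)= [3, 7, 2, 1, 4, 10, 6, 8, 12, 5, 11, 0, 9]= (0 3 1 7 8 12 9 5 10 11)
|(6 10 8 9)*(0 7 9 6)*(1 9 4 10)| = 8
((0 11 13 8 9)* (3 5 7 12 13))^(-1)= (0 9 8 13 12 7 5 3 11)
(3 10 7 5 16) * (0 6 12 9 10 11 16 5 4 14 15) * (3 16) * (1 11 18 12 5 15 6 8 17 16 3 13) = (0 8 17 16 3 18 12 9 10 7 4 14 6 5 15)(1 11 13) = [8, 11, 2, 18, 14, 15, 5, 4, 17, 10, 7, 13, 9, 1, 6, 0, 3, 16, 12]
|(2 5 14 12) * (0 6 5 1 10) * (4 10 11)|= |(0 6 5 14 12 2 1 11 4 10)|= 10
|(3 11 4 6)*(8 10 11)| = |(3 8 10 11 4 6)| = 6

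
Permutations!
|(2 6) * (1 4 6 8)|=5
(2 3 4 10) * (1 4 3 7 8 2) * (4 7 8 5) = [0, 7, 8, 3, 10, 4, 6, 5, 2, 9, 1] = (1 7 5 4 10)(2 8)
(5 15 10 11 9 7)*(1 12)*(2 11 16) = (1 12)(2 11 9 7 5 15 10 16) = [0, 12, 11, 3, 4, 15, 6, 5, 8, 7, 16, 9, 1, 13, 14, 10, 2]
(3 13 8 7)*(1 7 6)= (1 7 3 13 8 6)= [0, 7, 2, 13, 4, 5, 1, 3, 6, 9, 10, 11, 12, 8]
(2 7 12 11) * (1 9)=[0, 9, 7, 3, 4, 5, 6, 12, 8, 1, 10, 2, 11]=(1 9)(2 7 12 11)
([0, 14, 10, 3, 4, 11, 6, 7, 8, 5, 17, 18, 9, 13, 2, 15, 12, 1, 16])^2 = (1 2 17 14 10)(5 18 12)(9 11 16)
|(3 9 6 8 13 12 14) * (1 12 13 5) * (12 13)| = 9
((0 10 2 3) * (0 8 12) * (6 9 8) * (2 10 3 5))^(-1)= ((0 3 6 9 8 12)(2 5))^(-1)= (0 12 8 9 6 3)(2 5)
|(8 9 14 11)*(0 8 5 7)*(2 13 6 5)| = 10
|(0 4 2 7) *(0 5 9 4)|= |(2 7 5 9 4)|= 5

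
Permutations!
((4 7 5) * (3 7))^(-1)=(3 4 5 7)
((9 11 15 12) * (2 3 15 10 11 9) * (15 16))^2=((2 3 16 15 12)(10 11))^2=(2 16 12 3 15)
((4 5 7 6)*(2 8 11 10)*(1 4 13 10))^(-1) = ((1 4 5 7 6 13 10 2 8 11))^(-1) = (1 11 8 2 10 13 6 7 5 4)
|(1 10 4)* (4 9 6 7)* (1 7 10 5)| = 6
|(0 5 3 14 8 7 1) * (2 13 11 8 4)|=11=|(0 5 3 14 4 2 13 11 8 7 1)|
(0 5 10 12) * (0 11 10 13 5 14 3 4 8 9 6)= (0 14 3 4 8 9 6)(5 13)(10 12 11)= [14, 1, 2, 4, 8, 13, 0, 7, 9, 6, 12, 10, 11, 5, 3]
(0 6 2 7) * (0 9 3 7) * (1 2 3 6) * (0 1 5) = (0 5)(1 2)(3 7 9 6) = [5, 2, 1, 7, 4, 0, 3, 9, 8, 6]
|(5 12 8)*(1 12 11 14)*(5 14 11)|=|(1 12 8 14)|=4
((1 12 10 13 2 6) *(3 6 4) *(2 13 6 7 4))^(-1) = (13)(1 6 10 12)(3 4 7)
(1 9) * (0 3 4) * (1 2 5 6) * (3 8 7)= (0 8 7 3 4)(1 9 2 5 6)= [8, 9, 5, 4, 0, 6, 1, 3, 7, 2]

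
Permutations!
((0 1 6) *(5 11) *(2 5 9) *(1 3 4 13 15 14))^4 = ((0 3 4 13 15 14 1 6)(2 5 11 9))^4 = (0 15)(1 4)(3 14)(6 13)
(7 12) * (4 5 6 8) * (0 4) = (0 4 5 6 8)(7 12) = [4, 1, 2, 3, 5, 6, 8, 12, 0, 9, 10, 11, 7]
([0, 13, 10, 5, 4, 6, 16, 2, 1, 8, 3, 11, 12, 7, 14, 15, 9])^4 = (1 10 16 13 3 9 7 5 8 2 6)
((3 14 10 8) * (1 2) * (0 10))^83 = ((0 10 8 3 14)(1 2))^83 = (0 3 10 14 8)(1 2)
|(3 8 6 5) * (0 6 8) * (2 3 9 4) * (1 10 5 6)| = |(0 1 10 5 9 4 2 3)| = 8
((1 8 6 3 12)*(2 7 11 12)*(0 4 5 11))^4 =(0 12 3 4 1 2 5 8 7 11 6)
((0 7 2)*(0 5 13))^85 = ((0 7 2 5 13))^85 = (13)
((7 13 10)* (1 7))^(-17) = ((1 7 13 10))^(-17) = (1 10 13 7)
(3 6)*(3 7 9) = (3 6 7 9) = [0, 1, 2, 6, 4, 5, 7, 9, 8, 3]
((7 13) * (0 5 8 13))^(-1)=(0 7 13 8 5)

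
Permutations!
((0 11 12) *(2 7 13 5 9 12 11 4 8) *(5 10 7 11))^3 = ((0 4 8 2 11 5 9 12)(7 13 10))^3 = (13)(0 2 9 4 11 12 8 5)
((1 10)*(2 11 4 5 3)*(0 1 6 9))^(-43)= ((0 1 10 6 9)(2 11 4 5 3))^(-43)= (0 10 9 1 6)(2 4 3 11 5)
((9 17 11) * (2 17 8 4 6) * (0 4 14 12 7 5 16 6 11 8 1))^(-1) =((0 4 11 9 1)(2 17 8 14 12 7 5 16 6))^(-1) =(0 1 9 11 4)(2 6 16 5 7 12 14 8 17)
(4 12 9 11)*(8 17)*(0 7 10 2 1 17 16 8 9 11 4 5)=[7, 17, 1, 3, 12, 0, 6, 10, 16, 4, 2, 5, 11, 13, 14, 15, 8, 9]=(0 7 10 2 1 17 9 4 12 11 5)(8 16)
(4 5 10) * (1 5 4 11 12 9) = (1 5 10 11 12 9) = [0, 5, 2, 3, 4, 10, 6, 7, 8, 1, 11, 12, 9]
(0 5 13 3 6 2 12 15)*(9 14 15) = (0 5 13 3 6 2 12 9 14 15) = [5, 1, 12, 6, 4, 13, 2, 7, 8, 14, 10, 11, 9, 3, 15, 0]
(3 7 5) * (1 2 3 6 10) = [0, 2, 3, 7, 4, 6, 10, 5, 8, 9, 1] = (1 2 3 7 5 6 10)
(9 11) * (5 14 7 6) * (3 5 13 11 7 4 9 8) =(3 5 14 4 9 7 6 13 11 8) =[0, 1, 2, 5, 9, 14, 13, 6, 3, 7, 10, 8, 12, 11, 4]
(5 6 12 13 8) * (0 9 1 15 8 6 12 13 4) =(0 9 1 15 8 5 12 4)(6 13) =[9, 15, 2, 3, 0, 12, 13, 7, 5, 1, 10, 11, 4, 6, 14, 8]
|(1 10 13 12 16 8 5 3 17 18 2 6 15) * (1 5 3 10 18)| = 13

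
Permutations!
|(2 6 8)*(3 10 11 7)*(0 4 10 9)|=|(0 4 10 11 7 3 9)(2 6 8)|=21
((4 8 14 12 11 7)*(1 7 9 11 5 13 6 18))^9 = (1 18 6 13 5 12 14 8 4 7)(9 11)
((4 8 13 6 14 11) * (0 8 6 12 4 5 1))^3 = ((0 8 13 12 4 6 14 11 5 1))^3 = (0 12 14 1 13 6 5 8 4 11)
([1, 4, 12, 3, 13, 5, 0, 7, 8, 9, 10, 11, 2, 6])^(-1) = [6, 0, 12, 3, 1, 5, 13, 7, 8, 9, 10, 11, 2, 4]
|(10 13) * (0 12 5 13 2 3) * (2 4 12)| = 15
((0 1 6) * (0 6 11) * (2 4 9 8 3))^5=((0 1 11)(2 4 9 8 3))^5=(0 11 1)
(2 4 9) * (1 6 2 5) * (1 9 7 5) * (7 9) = [0, 6, 4, 3, 9, 7, 2, 5, 8, 1] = (1 6 2 4 9)(5 7)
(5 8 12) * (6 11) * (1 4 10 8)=[0, 4, 2, 3, 10, 1, 11, 7, 12, 9, 8, 6, 5]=(1 4 10 8 12 5)(6 11)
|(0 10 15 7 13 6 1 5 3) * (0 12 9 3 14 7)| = 6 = |(0 10 15)(1 5 14 7 13 6)(3 12 9)|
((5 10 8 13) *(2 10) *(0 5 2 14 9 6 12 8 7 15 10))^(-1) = ((0 5 14 9 6 12 8 13 2)(7 15 10))^(-1) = (0 2 13 8 12 6 9 14 5)(7 10 15)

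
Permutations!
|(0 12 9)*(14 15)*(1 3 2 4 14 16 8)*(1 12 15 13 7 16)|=13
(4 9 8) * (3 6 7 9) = (3 6 7 9 8 4) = [0, 1, 2, 6, 3, 5, 7, 9, 4, 8]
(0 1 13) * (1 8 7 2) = [8, 13, 1, 3, 4, 5, 6, 2, 7, 9, 10, 11, 12, 0] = (0 8 7 2 1 13)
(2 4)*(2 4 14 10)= (2 14 10)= [0, 1, 14, 3, 4, 5, 6, 7, 8, 9, 2, 11, 12, 13, 10]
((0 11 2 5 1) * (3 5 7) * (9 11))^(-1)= (0 1 5 3 7 2 11 9)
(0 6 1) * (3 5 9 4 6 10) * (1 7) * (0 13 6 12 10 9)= [9, 13, 2, 5, 12, 0, 7, 1, 8, 4, 3, 11, 10, 6]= (0 9 4 12 10 3 5)(1 13 6 7)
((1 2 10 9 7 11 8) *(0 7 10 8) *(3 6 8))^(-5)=((0 7 11)(1 2 3 6 8)(9 10))^(-5)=(0 7 11)(9 10)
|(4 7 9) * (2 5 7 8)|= 6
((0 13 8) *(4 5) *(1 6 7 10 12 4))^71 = (0 8 13)(1 6 7 10 12 4 5)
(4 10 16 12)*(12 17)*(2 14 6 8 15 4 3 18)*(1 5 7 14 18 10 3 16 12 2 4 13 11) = (1 5 7 14 6 8 15 13 11)(2 18 4 3 10 12 16 17) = [0, 5, 18, 10, 3, 7, 8, 14, 15, 9, 12, 1, 16, 11, 6, 13, 17, 2, 4]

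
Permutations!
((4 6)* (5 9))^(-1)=((4 6)(5 9))^(-1)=(4 6)(5 9)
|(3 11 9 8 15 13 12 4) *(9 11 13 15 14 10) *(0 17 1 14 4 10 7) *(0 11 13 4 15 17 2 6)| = 66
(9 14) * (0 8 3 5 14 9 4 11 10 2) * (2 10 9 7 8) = [2, 1, 0, 5, 11, 14, 6, 8, 3, 7, 10, 9, 12, 13, 4] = (0 2)(3 5 14 4 11 9 7 8)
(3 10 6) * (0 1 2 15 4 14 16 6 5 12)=(0 1 2 15 4 14 16 6 3 10 5 12)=[1, 2, 15, 10, 14, 12, 3, 7, 8, 9, 5, 11, 0, 13, 16, 4, 6]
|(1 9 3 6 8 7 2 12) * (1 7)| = |(1 9 3 6 8)(2 12 7)| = 15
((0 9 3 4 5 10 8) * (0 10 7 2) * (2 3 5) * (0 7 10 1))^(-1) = ((0 9 5 10 8 1)(2 7 3 4))^(-1) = (0 1 8 10 5 9)(2 4 3 7)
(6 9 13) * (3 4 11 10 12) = (3 4 11 10 12)(6 9 13) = [0, 1, 2, 4, 11, 5, 9, 7, 8, 13, 12, 10, 3, 6]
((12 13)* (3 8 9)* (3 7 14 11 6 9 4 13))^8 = (3 13 8 12 4)(6 14 9 11 7)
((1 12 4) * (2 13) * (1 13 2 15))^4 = (1 15 13 4 12)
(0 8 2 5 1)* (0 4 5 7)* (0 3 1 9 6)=[8, 4, 7, 1, 5, 9, 0, 3, 2, 6]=(0 8 2 7 3 1 4 5 9 6)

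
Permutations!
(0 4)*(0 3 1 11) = (0 4 3 1 11) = [4, 11, 2, 1, 3, 5, 6, 7, 8, 9, 10, 0]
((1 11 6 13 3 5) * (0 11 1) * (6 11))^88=((0 6 13 3 5))^88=(0 3 6 5 13)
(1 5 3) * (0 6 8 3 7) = (0 6 8 3 1 5 7) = [6, 5, 2, 1, 4, 7, 8, 0, 3]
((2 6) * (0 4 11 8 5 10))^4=((0 4 11 8 5 10)(2 6))^4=(0 5 11)(4 10 8)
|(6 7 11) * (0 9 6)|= 5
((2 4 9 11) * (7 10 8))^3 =(2 11 9 4)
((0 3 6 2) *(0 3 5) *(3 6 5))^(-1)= (0 5 3)(2 6)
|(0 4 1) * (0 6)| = |(0 4 1 6)| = 4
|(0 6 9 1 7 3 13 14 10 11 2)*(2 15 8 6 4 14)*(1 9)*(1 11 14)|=|(0 4 1 7 3 13 2)(6 11 15 8)(10 14)|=28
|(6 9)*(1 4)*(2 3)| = 2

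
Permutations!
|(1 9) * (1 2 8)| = 4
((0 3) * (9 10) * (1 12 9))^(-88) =(12)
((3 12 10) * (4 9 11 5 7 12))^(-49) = ((3 4 9 11 5 7 12 10))^(-49) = (3 10 12 7 5 11 9 4)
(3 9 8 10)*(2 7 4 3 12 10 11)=(2 7 4 3 9 8 11)(10 12)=[0, 1, 7, 9, 3, 5, 6, 4, 11, 8, 12, 2, 10]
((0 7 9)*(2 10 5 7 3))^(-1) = (0 9 7 5 10 2 3)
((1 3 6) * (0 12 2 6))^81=(0 6)(1 12)(2 3)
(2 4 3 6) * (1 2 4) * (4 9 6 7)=(1 2)(3 7 4)(6 9)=[0, 2, 1, 7, 3, 5, 9, 4, 8, 6]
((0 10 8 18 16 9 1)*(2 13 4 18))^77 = ((0 10 8 2 13 4 18 16 9 1))^77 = (0 16 13 10 9 4 8 1 18 2)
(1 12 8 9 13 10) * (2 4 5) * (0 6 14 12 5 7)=(0 6 14 12 8 9 13 10 1 5 2 4 7)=[6, 5, 4, 3, 7, 2, 14, 0, 9, 13, 1, 11, 8, 10, 12]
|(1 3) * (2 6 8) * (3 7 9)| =|(1 7 9 3)(2 6 8)| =12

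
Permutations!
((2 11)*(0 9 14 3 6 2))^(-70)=(14)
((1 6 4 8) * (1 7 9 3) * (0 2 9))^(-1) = ((0 2 9 3 1 6 4 8 7))^(-1) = (0 7 8 4 6 1 3 9 2)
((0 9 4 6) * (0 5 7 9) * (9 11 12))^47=(4 12 7 6 9 11 5)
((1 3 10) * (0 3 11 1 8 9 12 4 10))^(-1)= (0 3)(1 11)(4 12 9 8 10)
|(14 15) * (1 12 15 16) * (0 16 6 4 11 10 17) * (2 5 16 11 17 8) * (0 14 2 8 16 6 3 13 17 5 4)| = |(0 11 10 16 1 12 15 2 4 5 6)(3 13 17 14)| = 44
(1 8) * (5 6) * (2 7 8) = (1 2 7 8)(5 6) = [0, 2, 7, 3, 4, 6, 5, 8, 1]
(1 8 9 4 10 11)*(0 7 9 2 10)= (0 7 9 4)(1 8 2 10 11)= [7, 8, 10, 3, 0, 5, 6, 9, 2, 4, 11, 1]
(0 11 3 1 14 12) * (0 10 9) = (0 11 3 1 14 12 10 9) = [11, 14, 2, 1, 4, 5, 6, 7, 8, 0, 9, 3, 10, 13, 12]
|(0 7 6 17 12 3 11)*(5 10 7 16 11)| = 21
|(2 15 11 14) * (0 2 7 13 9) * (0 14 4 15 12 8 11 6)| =8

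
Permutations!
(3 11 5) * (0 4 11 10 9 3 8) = (0 4 11 5 8)(3 10 9) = [4, 1, 2, 10, 11, 8, 6, 7, 0, 3, 9, 5]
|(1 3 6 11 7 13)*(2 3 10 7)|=4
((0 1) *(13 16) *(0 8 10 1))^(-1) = ((1 8 10)(13 16))^(-1) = (1 10 8)(13 16)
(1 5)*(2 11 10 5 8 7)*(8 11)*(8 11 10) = (1 10 5)(2 11 8 7) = [0, 10, 11, 3, 4, 1, 6, 2, 7, 9, 5, 8]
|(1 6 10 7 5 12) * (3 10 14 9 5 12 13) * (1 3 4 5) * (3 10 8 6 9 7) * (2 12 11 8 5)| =70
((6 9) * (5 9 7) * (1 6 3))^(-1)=((1 6 7 5 9 3))^(-1)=(1 3 9 5 7 6)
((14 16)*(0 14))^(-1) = ((0 14 16))^(-1) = (0 16 14)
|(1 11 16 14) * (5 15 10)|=|(1 11 16 14)(5 15 10)|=12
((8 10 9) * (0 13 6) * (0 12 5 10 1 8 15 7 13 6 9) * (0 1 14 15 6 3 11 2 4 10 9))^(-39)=(0 15 1 2)(3 7 8 4)(5 9 6 12)(10 11 13 14)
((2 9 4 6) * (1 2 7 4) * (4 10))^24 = (10)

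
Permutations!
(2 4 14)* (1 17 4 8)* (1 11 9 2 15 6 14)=(1 17 4)(2 8 11 9)(6 14 15)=[0, 17, 8, 3, 1, 5, 14, 7, 11, 2, 10, 9, 12, 13, 15, 6, 16, 4]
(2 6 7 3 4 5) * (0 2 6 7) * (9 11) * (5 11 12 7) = (0 2 5 6)(3 4 11 9 12 7) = [2, 1, 5, 4, 11, 6, 0, 3, 8, 12, 10, 9, 7]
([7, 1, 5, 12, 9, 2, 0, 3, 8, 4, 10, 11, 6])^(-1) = (0 6 12 3 7)(2 5)(4 9)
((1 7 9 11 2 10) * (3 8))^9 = (1 11)(2 7)(3 8)(9 10)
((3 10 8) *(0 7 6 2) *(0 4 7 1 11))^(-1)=(0 11 1)(2 6 7 4)(3 8 10)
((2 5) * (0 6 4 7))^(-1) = (0 7 4 6)(2 5) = ((0 6 4 7)(2 5))^(-1)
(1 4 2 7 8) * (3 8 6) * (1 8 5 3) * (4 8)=(1 8 4 2 7 6)(3 5)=[0, 8, 7, 5, 2, 3, 1, 6, 4]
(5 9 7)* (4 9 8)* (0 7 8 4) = (0 7 5 4 9 8) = [7, 1, 2, 3, 9, 4, 6, 5, 0, 8]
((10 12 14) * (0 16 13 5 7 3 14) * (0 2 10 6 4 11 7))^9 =(0 16 13 5)(3 4)(6 7)(11 14)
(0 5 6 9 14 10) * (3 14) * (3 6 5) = (0 3 14 10)(6 9) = [3, 1, 2, 14, 4, 5, 9, 7, 8, 6, 0, 11, 12, 13, 10]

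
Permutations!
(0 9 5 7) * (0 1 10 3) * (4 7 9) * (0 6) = (0 4 7 1 10 3 6)(5 9) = [4, 10, 2, 6, 7, 9, 0, 1, 8, 5, 3]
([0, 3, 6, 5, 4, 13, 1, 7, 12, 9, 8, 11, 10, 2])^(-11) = (1 3 5 13 2 6)(8 12 10)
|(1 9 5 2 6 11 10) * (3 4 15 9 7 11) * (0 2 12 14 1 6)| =12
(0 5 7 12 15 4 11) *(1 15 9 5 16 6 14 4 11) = (0 16 6 14 4 1 15 11)(5 7 12 9) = [16, 15, 2, 3, 1, 7, 14, 12, 8, 5, 10, 0, 9, 13, 4, 11, 6]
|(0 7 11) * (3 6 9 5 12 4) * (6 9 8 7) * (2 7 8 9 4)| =|(0 6 9 5 12 2 7 11)(3 4)| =8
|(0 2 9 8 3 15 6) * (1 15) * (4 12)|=|(0 2 9 8 3 1 15 6)(4 12)|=8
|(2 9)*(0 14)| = 2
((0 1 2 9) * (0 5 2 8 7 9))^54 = (0 5 7 1 2 9 8)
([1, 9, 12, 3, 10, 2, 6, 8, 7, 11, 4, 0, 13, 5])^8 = [0, 1, 2, 3, 4, 5, 6, 7, 8, 9, 10, 11, 12, 13]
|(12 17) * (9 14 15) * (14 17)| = |(9 17 12 14 15)| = 5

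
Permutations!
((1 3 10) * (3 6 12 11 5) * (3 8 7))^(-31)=((1 6 12 11 5 8 7 3 10))^(-31)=(1 8 6 7 12 3 11 10 5)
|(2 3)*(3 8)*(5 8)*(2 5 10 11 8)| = 6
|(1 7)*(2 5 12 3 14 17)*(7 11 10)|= 12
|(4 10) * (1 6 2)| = |(1 6 2)(4 10)| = 6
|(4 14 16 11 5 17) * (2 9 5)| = |(2 9 5 17 4 14 16 11)| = 8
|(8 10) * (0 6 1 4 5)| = 10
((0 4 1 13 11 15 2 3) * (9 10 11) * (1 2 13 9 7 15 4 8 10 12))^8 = (0 8 10 11 4 2 3)(1 12 9)(7 13 15)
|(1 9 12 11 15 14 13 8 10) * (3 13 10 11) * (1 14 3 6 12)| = |(1 9)(3 13 8 11 15)(6 12)(10 14)| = 10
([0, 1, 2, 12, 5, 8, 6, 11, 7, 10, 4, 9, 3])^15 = (3 12)(4 5 8 7 11 9 10)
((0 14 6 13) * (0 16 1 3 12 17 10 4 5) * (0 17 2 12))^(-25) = (0 13 3 6 1 14 16)(2 12)(4 10 17 5)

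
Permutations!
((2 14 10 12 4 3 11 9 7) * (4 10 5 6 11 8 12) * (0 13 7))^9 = (14)(3 4 10 12 8)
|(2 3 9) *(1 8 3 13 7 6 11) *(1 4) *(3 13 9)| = |(1 8 13 7 6 11 4)(2 9)| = 14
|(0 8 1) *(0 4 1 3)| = |(0 8 3)(1 4)| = 6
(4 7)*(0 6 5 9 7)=[6, 1, 2, 3, 0, 9, 5, 4, 8, 7]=(0 6 5 9 7 4)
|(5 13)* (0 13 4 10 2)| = |(0 13 5 4 10 2)| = 6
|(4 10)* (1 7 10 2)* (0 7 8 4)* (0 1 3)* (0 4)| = |(0 7 10 1 8)(2 3 4)| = 15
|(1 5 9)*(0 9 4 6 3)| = 7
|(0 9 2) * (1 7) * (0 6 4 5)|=|(0 9 2 6 4 5)(1 7)|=6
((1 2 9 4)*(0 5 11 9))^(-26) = (0 11 4 2 5 9 1)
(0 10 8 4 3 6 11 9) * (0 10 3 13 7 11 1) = (0 3 6 1)(4 13 7 11 9 10 8) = [3, 0, 2, 6, 13, 5, 1, 11, 4, 10, 8, 9, 12, 7]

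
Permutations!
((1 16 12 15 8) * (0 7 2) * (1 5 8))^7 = (0 7 2)(1 15 12 16)(5 8)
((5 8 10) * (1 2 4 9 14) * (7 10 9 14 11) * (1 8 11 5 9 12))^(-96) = (14)(5 9 10 7 11)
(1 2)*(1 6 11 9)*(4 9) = (1 2 6 11 4 9) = [0, 2, 6, 3, 9, 5, 11, 7, 8, 1, 10, 4]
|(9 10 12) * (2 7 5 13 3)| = 15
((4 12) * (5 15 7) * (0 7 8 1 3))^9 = (0 5 8 3 7 15 1)(4 12)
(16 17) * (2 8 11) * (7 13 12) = (2 8 11)(7 13 12)(16 17) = [0, 1, 8, 3, 4, 5, 6, 13, 11, 9, 10, 2, 7, 12, 14, 15, 17, 16]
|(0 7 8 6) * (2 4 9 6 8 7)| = 5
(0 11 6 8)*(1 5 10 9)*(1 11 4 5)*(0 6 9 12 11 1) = [4, 0, 2, 3, 5, 10, 8, 7, 6, 1, 12, 9, 11] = (0 4 5 10 12 11 9 1)(6 8)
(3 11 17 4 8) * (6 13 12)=[0, 1, 2, 11, 8, 5, 13, 7, 3, 9, 10, 17, 6, 12, 14, 15, 16, 4]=(3 11 17 4 8)(6 13 12)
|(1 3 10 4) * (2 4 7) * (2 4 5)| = 10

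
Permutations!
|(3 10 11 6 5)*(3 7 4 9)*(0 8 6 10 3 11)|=|(0 8 6 5 7 4 9 11 10)|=9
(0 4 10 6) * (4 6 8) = (0 6)(4 10 8) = [6, 1, 2, 3, 10, 5, 0, 7, 4, 9, 8]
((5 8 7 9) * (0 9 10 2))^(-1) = ((0 9 5 8 7 10 2))^(-1) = (0 2 10 7 8 5 9)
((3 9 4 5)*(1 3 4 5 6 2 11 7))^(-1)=((1 3 9 5 4 6 2 11 7))^(-1)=(1 7 11 2 6 4 5 9 3)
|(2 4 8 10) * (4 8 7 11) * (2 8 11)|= 4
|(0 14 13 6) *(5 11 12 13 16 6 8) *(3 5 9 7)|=|(0 14 16 6)(3 5 11 12 13 8 9 7)|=8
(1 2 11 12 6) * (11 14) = [0, 2, 14, 3, 4, 5, 1, 7, 8, 9, 10, 12, 6, 13, 11] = (1 2 14 11 12 6)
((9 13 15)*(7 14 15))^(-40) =(15)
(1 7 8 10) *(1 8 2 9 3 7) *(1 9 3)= [0, 9, 3, 7, 4, 5, 6, 2, 10, 1, 8]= (1 9)(2 3 7)(8 10)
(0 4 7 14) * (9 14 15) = [4, 1, 2, 3, 7, 5, 6, 15, 8, 14, 10, 11, 12, 13, 0, 9] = (0 4 7 15 9 14)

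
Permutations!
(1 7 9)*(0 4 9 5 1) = (0 4 9)(1 7 5) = [4, 7, 2, 3, 9, 1, 6, 5, 8, 0]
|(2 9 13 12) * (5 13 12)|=|(2 9 12)(5 13)|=6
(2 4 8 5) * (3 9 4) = (2 3 9 4 8 5) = [0, 1, 3, 9, 8, 2, 6, 7, 5, 4]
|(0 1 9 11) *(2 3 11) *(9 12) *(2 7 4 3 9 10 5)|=11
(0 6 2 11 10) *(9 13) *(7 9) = (0 6 2 11 10)(7 9 13) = [6, 1, 11, 3, 4, 5, 2, 9, 8, 13, 0, 10, 12, 7]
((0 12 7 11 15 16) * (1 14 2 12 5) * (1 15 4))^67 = ((0 5 15 16)(1 14 2 12 7 11 4))^67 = (0 16 15 5)(1 7 14 11 2 4 12)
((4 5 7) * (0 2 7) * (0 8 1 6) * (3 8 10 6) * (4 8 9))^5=(0 3 6 1 10 8 5 7 4 2 9)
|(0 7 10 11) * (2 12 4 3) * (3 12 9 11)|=14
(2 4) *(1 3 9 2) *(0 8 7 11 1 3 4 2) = (0 8 7 11 1 4 3 9) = [8, 4, 2, 9, 3, 5, 6, 11, 7, 0, 10, 1]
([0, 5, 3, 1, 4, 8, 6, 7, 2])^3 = (1 2 5 3 8)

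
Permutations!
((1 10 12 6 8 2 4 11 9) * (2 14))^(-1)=(1 9 11 4 2 14 8 6 12 10)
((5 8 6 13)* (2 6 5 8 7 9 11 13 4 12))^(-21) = ((2 6 4 12)(5 7 9 11 13 8))^(-21) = (2 12 4 6)(5 11)(7 13)(8 9)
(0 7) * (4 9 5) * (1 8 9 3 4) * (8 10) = [7, 10, 2, 4, 3, 1, 6, 0, 9, 5, 8] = (0 7)(1 10 8 9 5)(3 4)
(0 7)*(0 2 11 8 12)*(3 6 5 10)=(0 7 2 11 8 12)(3 6 5 10)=[7, 1, 11, 6, 4, 10, 5, 2, 12, 9, 3, 8, 0]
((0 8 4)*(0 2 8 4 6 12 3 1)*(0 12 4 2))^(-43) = ((0 2 8 6 4)(1 12 3))^(-43) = (0 8 4 2 6)(1 3 12)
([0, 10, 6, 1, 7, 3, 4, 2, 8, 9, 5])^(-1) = [0, 3, 7, 5, 6, 10, 2, 4, 8, 9, 1]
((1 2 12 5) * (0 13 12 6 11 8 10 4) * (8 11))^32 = ((0 13 12 5 1 2 6 8 10 4))^32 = (0 12 1 6 10)(2 8 4 13 5)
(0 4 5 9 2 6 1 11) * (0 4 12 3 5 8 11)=(0 12 3 5 9 2 6 1)(4 8 11)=[12, 0, 6, 5, 8, 9, 1, 7, 11, 2, 10, 4, 3]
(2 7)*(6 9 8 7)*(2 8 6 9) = (2 9 6)(7 8) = [0, 1, 9, 3, 4, 5, 2, 8, 7, 6]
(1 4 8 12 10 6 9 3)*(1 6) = [0, 4, 2, 6, 8, 5, 9, 7, 12, 3, 1, 11, 10] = (1 4 8 12 10)(3 6 9)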